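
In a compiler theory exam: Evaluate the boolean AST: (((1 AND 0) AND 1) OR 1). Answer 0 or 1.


Step 1: Evaluate inner node
  1 AND 0 = 0
Step 2: Evaluate next node
  0 AND 1 = 0
Step 3: Evaluate root node
  0 OR 1 = 1

1


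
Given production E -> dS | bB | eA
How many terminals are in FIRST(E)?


Production: E -> dS | bB | eA
Examining each alternative for leading terminals:
  E -> dS : first terminal = 'd'
  E -> bB : first terminal = 'b'
  E -> eA : first terminal = 'e'
FIRST(E) = {b, d, e}
Count: 3

3


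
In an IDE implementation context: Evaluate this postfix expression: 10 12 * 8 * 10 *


Processing tokens left to right:
Push 10, Push 12
Pop 10 and 12, compute 10 * 12 = 120, push 120
Push 8
Pop 120 and 8, compute 120 * 8 = 960, push 960
Push 10
Pop 960 and 10, compute 960 * 10 = 9600, push 9600
Stack result: 9600

9600


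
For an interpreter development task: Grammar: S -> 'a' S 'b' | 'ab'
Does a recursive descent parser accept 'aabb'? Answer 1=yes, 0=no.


Grammar accepts strings of the form a^n b^n (n >= 1)
Word: 'aabb'
Counting: 2 a's and 2 b's
Check: 2 == 2? Yes
Derivation (S -> aSb applied 1 time(s), then S -> ab): S => aSb => aabb
Accepted

1


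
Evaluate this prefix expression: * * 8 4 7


Parsing prefix expression: * * 8 4 7
Step 1: Innermost operation '* 8 4'
  8 * 4 = 32
Step 2: Outer operation '* [32] 7'
  32 * 7 = 224

224


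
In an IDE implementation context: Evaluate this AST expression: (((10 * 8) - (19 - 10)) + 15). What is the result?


Expression: (((10 * 8) - (19 - 10)) + 15)
Evaluating step by step:
  10 * 8 = 80
  19 - 10 = 9
  80 - 9 = 71
  71 + 15 = 86
Result: 86

86


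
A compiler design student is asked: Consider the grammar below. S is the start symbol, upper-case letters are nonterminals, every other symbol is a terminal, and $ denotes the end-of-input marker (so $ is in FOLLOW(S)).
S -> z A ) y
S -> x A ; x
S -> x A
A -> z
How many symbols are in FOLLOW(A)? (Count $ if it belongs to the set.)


S is the start symbol and does not occur in any rule body, so FOLLOW(S) = {$}.
Examining every occurrence of A in a rule body:
  S -> z A ) y : A is followed by terminal ')' -> add ')'
  S -> x A ; x : A is followed by terminal ';' -> add ';'
  S -> x A : A is at the right end -> add FOLLOW(S) = {$}
  A -> z : A does not occur in the body -> contributes nothing
FOLLOW(A) = {), ;, $}
Count: 3

3


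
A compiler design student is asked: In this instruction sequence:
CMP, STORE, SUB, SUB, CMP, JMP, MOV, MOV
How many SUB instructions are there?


Scanning instruction sequence for SUB:
  Position 1: CMP
  Position 2: STORE
  Position 3: SUB <- MATCH
  Position 4: SUB <- MATCH
  Position 5: CMP
  Position 6: JMP
  Position 7: MOV
  Position 8: MOV
Matches at positions: [3, 4]
Total SUB count: 2

2


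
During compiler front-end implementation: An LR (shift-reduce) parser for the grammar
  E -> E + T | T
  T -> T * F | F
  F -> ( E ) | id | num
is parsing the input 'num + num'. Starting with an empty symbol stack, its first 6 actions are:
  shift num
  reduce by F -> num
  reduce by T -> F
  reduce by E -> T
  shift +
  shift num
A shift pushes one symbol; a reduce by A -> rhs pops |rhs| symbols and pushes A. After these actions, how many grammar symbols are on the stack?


Tracking the symbol stack through each action:
  Action 1: shift 'num' : push -> stack = [num] (size 1)
  Action 2: reduce by F -> num : pop 1, push F -> stack = [F] (size 1)
  Action 3: reduce by T -> F : pop 1, push T -> stack = [T] (size 1)
  Action 4: reduce by E -> T : pop 1, push E -> stack = [E] (size 1)
  Action 5: shift '+' : push -> stack = [E, +] (size 2)
  Action 6: shift 'num' : push -> stack = [E, +, num] (size 3)
Final stack size: 3

3


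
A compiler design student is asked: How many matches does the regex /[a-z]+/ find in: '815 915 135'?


Pattern: /[a-z]+/ (identifiers)
Input: '815 915 135'
Scanning for matches:
Total matches: 0

0


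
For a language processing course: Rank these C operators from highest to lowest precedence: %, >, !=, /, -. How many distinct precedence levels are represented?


Looking up precedence for each operator:
  % -> precedence 6
  > -> precedence 4
  != -> precedence 3
  / -> precedence 6
  - -> precedence 5
Sorted highest to lowest: %, /, -, >, !=
Distinct precedence values: [6, 5, 4, 3]
Number of distinct levels: 4

4


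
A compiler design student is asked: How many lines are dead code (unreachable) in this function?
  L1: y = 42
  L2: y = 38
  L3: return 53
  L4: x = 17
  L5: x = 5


Analyzing control flow:
  L1: reachable (before return)
  L2: reachable (before return)
  L3: reachable (return statement)
  L4: DEAD (after return at L3)
  L5: DEAD (after return at L3)
Return at L3, total lines = 5
Dead lines: L4 through L5
Count: 2

2


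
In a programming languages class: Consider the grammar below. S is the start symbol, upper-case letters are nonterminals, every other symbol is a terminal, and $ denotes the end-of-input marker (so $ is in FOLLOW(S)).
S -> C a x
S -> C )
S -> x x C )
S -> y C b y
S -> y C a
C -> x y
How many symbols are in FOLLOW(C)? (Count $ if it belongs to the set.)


S is the start symbol and does not occur in any rule body, so FOLLOW(S) = {$}.
Examining every occurrence of C in a rule body:
  S -> C a x : C is followed by terminal 'a' -> add 'a'
  S -> C ) : C is followed by terminal ')' -> add ')'
  S -> x x C ) : C is followed by terminal ')' -> add ')' (already in the set)
  S -> y C b y : C is followed by terminal 'b' -> add 'b'
  S -> y C a : C is followed by terminal 'a' -> add 'a' (already in the set)
  C -> x y : C does not occur in the body -> contributes nothing
FOLLOW(C) = {), a, b}
Count: 3

3


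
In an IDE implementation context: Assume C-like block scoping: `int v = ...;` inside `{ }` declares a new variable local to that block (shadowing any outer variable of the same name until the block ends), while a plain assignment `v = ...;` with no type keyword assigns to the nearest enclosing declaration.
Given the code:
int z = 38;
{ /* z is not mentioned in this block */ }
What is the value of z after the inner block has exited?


Analyzing scoping rules:
Outer scope: declares z = 38
Inner block: z is neither redeclared nor assigned -> unchanged
After the block -> 38
Result: 38

38


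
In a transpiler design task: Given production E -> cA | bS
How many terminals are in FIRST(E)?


Production: E -> cA | bS
Examining each alternative for leading terminals:
  E -> cA : first terminal = 'c'
  E -> bS : first terminal = 'b'
FIRST(E) = {b, c}
Count: 2

2


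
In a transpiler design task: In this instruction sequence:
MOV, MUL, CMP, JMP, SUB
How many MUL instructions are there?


Scanning instruction sequence for MUL:
  Position 1: MOV
  Position 2: MUL <- MATCH
  Position 3: CMP
  Position 4: JMP
  Position 5: SUB
Matches at positions: [2]
Total MUL count: 1

1


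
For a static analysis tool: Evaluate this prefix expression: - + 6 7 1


Parsing prefix expression: - + 6 7 1
Step 1: Innermost operation '+ 6 7'
  6 + 7 = 13
Step 2: Outer operation '- [13] 1'
  13 - 1 = 12

12


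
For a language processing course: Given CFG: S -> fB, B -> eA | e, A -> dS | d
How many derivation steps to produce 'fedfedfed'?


Grammar: S -> fB, B -> eA | e, A -> dS | d
Deriving 'fedfedfed':
Step 1: S -> fB => fB
Step 2: B -> eA => feA
Step 3: A -> dS => fedS
Step 4: S -> fB => fedfB
Step 5: B -> eA => fedfeA
Step 6: A -> dS => fedfedS
Step 7: S -> fB => fedfedfB
Step 8: B -> eA => fedfedfeA
Step 9: A -> d => fedfedfed
Total derivation steps: 9

9


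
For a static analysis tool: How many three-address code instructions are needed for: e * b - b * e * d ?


Expression: e * b - b * e * d
Generating three-address code (respecting * over +/- precedence):
  Instruction 1: t1 = e * b
  Instruction 2: t2 = b * e
  Instruction 3: t3 = t2 * d
  Instruction 4: t4 = t1 - t3
Total instructions: 4

4


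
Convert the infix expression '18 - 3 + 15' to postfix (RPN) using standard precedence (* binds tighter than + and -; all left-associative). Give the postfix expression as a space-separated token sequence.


Applying the shunting-yard algorithm:
  Operand 18 -> output
  Push '-' onto operator stack -> op-stack: [-]
  Operand 3 -> output
  See '+' (prec 1); top '-' (prec 1) >= it -> pop '-' to output
  Push '+' onto operator stack -> op-stack: [+]
  Operand 15 -> output
  End of input: pop '+' to output
Postfix result: 18 3 - 15 +

18 3 - 15 +


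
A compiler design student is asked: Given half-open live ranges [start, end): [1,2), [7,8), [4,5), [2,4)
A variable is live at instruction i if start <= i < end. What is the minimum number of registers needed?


Live ranges:
  Var0: [1, 2)
  Var1: [7, 8)
  Var2: [4, 5)
  Var3: [2, 4)
Sweep-line events (position, delta, active):
  pos=1 start -> active=1
  pos=2 end -> active=0
  pos=2 start -> active=1
  pos=4 end -> active=0
  pos=4 start -> active=1
  pos=5 end -> active=0
  pos=7 start -> active=1
  pos=8 end -> active=0
Maximum simultaneous active: 1
Minimum registers needed: 1

1


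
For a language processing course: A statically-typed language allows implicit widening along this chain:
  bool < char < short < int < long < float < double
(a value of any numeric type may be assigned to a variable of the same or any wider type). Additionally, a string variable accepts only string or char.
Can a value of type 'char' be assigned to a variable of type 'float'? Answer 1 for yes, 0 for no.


Target variable type: float
Source value type: char
Numeric ranks: char=1, float=5
Widening allowed iff rank(source) <= rank(target): 1 <= 5? Yes
Result: 1

1


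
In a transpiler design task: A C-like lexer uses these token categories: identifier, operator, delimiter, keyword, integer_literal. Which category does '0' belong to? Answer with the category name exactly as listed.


Token: '0'
Checking categories:
  identifier: no
  integer_literal: YES
  operator: no
  keyword: no
  delimiter: no
Category: integer_literal

integer_literal


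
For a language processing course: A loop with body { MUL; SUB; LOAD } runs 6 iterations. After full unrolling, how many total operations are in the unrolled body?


Loop body operations: MUL, SUB, LOAD (3 ops per iteration)
Unrolling 6 iterations:
  Iteration 1: MUL, SUB, LOAD (3 ops)
  Iteration 2: MUL, SUB, LOAD (3 ops)
  Iteration 3: MUL, SUB, LOAD (3 ops)
  Iteration 4: MUL, SUB, LOAD (3 ops)
  Iteration 5: MUL, SUB, LOAD (3 ops)
  Iteration 6: MUL, SUB, LOAD (3 ops)
Total: 6 iterations * 3 ops/iter = 18 operations

18


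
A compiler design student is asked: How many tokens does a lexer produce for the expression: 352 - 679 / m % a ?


Scanning '352 - 679 / m % a'
Token 1: '352' -> integer_literal
Token 2: '-' -> operator
Token 3: '679' -> integer_literal
Token 4: '/' -> operator
Token 5: 'm' -> identifier
Token 6: '%' -> operator
Token 7: 'a' -> identifier
Total tokens: 7

7


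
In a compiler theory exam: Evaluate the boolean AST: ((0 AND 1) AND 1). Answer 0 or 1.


Step 1: Evaluate inner node
  0 AND 1 = 0
Step 2: Evaluate root node
  0 AND 1 = 0

0


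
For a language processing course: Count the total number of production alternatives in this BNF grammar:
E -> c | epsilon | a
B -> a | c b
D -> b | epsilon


Counting alternatives per rule:
  E: 3 alternative(s)
  B: 2 alternative(s)
  D: 2 alternative(s)
Sum: 3 + 2 + 2 = 7

7


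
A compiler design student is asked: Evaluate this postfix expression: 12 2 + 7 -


Processing tokens left to right:
Push 12, Push 2
Pop 12 and 2, compute 12 + 2 = 14, push 14
Push 7
Pop 14 and 7, compute 14 - 7 = 7, push 7
Stack result: 7

7


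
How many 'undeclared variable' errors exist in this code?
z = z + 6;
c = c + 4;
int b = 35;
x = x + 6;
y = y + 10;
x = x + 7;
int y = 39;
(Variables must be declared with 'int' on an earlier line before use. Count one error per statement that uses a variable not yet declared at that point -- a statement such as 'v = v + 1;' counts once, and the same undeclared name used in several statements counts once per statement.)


Scanning code line by line:
  Line 1: use 'z' -> ERROR (undeclared)
  Line 2: use 'c' -> ERROR (undeclared)
  Line 3: declare 'b' -> declared = ['b']
  Line 4: use 'x' -> ERROR (undeclared)
  Line 5: use 'y' -> ERROR (undeclared)
  Line 6: use 'x' -> ERROR (undeclared)
  Line 7: declare 'y' -> declared = ['b', 'y']
Total undeclared variable errors: 5

5


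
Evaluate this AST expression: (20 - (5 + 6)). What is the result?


Expression: (20 - (5 + 6))
Evaluating step by step:
  5 + 6 = 11
  20 - 11 = 9
Result: 9

9


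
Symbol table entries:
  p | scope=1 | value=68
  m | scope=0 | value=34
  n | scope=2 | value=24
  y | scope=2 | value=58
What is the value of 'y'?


Searching symbol table for 'y':
  p | scope=1 | value=68
  m | scope=0 | value=34
  n | scope=2 | value=24
  y | scope=2 | value=58 <- MATCH
Found 'y' at scope 2 with value 58

58


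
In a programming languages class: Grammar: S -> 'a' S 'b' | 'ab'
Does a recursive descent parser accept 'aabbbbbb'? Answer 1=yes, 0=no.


Grammar accepts strings of the form a^n b^n (n >= 1)
Word: 'aabbbbbb'
Counting: 2 a's and 6 b's
Check: 2 == 6? No
Mismatch: a-count != b-count
Rejected

0


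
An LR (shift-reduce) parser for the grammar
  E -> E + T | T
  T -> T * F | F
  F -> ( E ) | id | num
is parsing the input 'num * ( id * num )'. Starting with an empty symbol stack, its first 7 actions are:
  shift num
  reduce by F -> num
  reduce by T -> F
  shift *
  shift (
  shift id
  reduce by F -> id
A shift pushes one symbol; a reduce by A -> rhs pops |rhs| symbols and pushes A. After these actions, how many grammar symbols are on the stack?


Tracking the symbol stack through each action:
  Action 1: shift 'num' : push -> stack = [num] (size 1)
  Action 2: reduce by F -> num : pop 1, push F -> stack = [F] (size 1)
  Action 3: reduce by T -> F : pop 1, push T -> stack = [T] (size 1)
  Action 4: shift '*' : push -> stack = [T, *] (size 2)
  Action 5: shift '(' : push -> stack = [T, *, (] (size 3)
  Action 6: shift 'id' : push -> stack = [T, *, (, id] (size 4)
  Action 7: reduce by F -> id : pop 1, push F -> stack = [T, *, (, F] (size 4)
Final stack size: 4

4


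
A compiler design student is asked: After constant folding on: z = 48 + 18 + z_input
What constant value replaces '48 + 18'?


Identifying constant sub-expression:
  Original: z = 48 + 18 + z_input
  48 and 18 are both compile-time constants
  Evaluating: 48 + 18 = 66
  After folding: z = 66 + z_input

66


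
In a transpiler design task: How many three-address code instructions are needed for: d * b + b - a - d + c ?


Expression: d * b + b - a - d + c
Generating three-address code (respecting * over +/- precedence):
  Instruction 1: t1 = d * b
  Instruction 2: t2 = t1 + b
  Instruction 3: t3 = t2 - a
  Instruction 4: t4 = t3 - d
  Instruction 5: t5 = t4 + c
Total instructions: 5

5


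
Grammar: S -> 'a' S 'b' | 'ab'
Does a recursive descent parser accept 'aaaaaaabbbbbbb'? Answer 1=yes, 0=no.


Grammar accepts strings of the form a^n b^n (n >= 1)
Word: 'aaaaaaabbbbbbb'
Counting: 7 a's and 7 b's
Check: 7 == 7? Yes
Derivation (S -> aSb applied 6 time(s), then S -> ab): S => aSb => aaSbb => aaaSbbb => aaaaSbbbb => aaaaaSbbbbb => aaaaaaSbbbbbb => aaaaaaabbbbbbb
Accepted

1


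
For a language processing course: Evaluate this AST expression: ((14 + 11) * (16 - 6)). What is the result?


Expression: ((14 + 11) * (16 - 6))
Evaluating step by step:
  14 + 11 = 25
  16 - 6 = 10
  25 * 10 = 250
Result: 250

250


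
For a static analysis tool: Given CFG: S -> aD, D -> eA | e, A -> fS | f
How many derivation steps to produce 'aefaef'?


Grammar: S -> aD, D -> eA | e, A -> fS | f
Deriving 'aefaef':
Step 1: S -> aD => aD
Step 2: D -> eA => aeA
Step 3: A -> fS => aefS
Step 4: S -> aD => aefaD
Step 5: D -> eA => aefaeA
Step 6: A -> f => aefaef
Total derivation steps: 6

6


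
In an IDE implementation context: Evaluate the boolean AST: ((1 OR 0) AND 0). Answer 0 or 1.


Step 1: Evaluate inner node
  1 OR 0 = 1
Step 2: Evaluate root node
  1 AND 0 = 0

0


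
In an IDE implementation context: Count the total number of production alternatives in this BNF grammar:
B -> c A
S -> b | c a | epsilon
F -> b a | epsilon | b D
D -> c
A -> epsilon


Counting alternatives per rule:
  B: 1 alternative(s)
  S: 3 alternative(s)
  F: 3 alternative(s)
  D: 1 alternative(s)
  A: 1 alternative(s)
Sum: 1 + 3 + 3 + 1 + 1 = 9

9


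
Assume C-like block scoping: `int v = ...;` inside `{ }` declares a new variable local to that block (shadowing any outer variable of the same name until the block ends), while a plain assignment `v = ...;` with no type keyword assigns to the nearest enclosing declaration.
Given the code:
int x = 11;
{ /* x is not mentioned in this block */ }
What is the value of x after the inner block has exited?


Analyzing scoping rules:
Outer scope: declares x = 11
Inner block: x is neither redeclared nor assigned -> unchanged
After the block -> 11
Result: 11

11


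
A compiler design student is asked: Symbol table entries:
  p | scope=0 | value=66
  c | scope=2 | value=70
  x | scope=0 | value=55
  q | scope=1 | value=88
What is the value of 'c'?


Searching symbol table for 'c':
  p | scope=0 | value=66
  c | scope=2 | value=70 <- MATCH
  x | scope=0 | value=55
  q | scope=1 | value=88
Found 'c' at scope 2 with value 70

70


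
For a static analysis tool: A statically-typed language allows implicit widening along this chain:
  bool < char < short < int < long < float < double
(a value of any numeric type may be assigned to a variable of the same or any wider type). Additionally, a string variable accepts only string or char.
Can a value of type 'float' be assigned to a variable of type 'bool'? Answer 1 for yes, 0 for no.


Target variable type: bool
Source value type: float
Numeric ranks: float=5, bool=0
Widening allowed iff rank(source) <= rank(target): 5 <= 0? No
Result: 0

0


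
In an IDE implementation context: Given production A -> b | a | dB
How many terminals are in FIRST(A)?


Production: A -> b | a | dB
Examining each alternative for leading terminals:
  A -> b : first terminal = 'b'
  A -> a : first terminal = 'a'
  A -> dB : first terminal = 'd'
FIRST(A) = {a, b, d}
Count: 3

3


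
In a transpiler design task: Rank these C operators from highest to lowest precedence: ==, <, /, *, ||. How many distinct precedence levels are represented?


Looking up precedence for each operator:
  == -> precedence 3
  < -> precedence 4
  / -> precedence 6
  * -> precedence 6
  || -> precedence 1
Sorted highest to lowest: /, *, <, ==, ||
Distinct precedence values: [6, 4, 3, 1]
Number of distinct levels: 4

4


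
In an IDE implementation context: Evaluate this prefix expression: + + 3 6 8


Parsing prefix expression: + + 3 6 8
Step 1: Innermost operation '+ 3 6'
  3 + 6 = 9
Step 2: Outer operation '+ [9] 8'
  9 + 8 = 17

17


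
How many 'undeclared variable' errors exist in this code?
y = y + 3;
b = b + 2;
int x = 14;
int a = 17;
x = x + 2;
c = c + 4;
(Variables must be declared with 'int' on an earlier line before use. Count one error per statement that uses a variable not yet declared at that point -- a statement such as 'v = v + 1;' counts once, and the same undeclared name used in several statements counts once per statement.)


Scanning code line by line:
  Line 1: use 'y' -> ERROR (undeclared)
  Line 2: use 'b' -> ERROR (undeclared)
  Line 3: declare 'x' -> declared = ['x']
  Line 4: declare 'a' -> declared = ['a', 'x']
  Line 5: use 'x' -> OK (declared)
  Line 6: use 'c' -> ERROR (undeclared)
Total undeclared variable errors: 3

3


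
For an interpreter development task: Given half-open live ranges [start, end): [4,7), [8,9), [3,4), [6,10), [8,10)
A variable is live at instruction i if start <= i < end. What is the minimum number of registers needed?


Live ranges:
  Var0: [4, 7)
  Var1: [8, 9)
  Var2: [3, 4)
  Var3: [6, 10)
  Var4: [8, 10)
Sweep-line events (position, delta, active):
  pos=3 start -> active=1
  pos=4 end -> active=0
  pos=4 start -> active=1
  pos=6 start -> active=2
  pos=7 end -> active=1
  pos=8 start -> active=2
  pos=8 start -> active=3
  pos=9 end -> active=2
  pos=10 end -> active=1
  pos=10 end -> active=0
Maximum simultaneous active: 3
Minimum registers needed: 3

3


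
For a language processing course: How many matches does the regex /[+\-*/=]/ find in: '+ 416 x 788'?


Pattern: /[+\-*/=]/ (operators)
Input: '+ 416 x 788'
Scanning for matches:
  Match 1: '+'
Total matches: 1

1


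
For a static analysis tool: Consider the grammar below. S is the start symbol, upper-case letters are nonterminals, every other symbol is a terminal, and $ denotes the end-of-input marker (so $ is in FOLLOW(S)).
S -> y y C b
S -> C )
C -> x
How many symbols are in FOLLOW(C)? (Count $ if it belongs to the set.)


S is the start symbol and does not occur in any rule body, so FOLLOW(S) = {$}.
Examining every occurrence of C in a rule body:
  S -> y y C b : C is followed by terminal 'b' -> add 'b'
  S -> C ) : C is followed by terminal ')' -> add ')'
  C -> x : C does not occur in the body -> contributes nothing
FOLLOW(C) = {), b}
Count: 2

2


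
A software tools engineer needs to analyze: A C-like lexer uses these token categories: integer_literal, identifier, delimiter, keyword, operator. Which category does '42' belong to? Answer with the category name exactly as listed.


Token: '42'
Checking categories:
  identifier: no
  integer_literal: YES
  operator: no
  keyword: no
  delimiter: no
Category: integer_literal

integer_literal


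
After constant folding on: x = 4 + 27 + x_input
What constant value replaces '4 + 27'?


Identifying constant sub-expression:
  Original: x = 4 + 27 + x_input
  4 and 27 are both compile-time constants
  Evaluating: 4 + 27 = 31
  After folding: x = 31 + x_input

31


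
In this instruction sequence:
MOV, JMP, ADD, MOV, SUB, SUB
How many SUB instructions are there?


Scanning instruction sequence for SUB:
  Position 1: MOV
  Position 2: JMP
  Position 3: ADD
  Position 4: MOV
  Position 5: SUB <- MATCH
  Position 6: SUB <- MATCH
Matches at positions: [5, 6]
Total SUB count: 2

2


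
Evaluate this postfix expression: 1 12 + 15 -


Processing tokens left to right:
Push 1, Push 12
Pop 1 and 12, compute 1 + 12 = 13, push 13
Push 15
Pop 13 and 15, compute 13 - 15 = -2, push -2
Stack result: -2

-2


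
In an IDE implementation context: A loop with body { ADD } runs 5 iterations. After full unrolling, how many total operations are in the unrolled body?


Loop body operations: ADD (1 op per iteration)
Unrolling 5 iterations:
  Iteration 1: ADD (1 ops)
  Iteration 2: ADD (1 ops)
  Iteration 3: ADD (1 ops)
  Iteration 4: ADD (1 ops)
  Iteration 5: ADD (1 ops)
Total: 5 iterations * 1 ops/iter = 5 operations

5


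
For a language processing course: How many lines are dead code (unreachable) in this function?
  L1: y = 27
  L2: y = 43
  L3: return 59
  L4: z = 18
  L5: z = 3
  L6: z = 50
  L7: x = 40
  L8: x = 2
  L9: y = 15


Analyzing control flow:
  L1: reachable (before return)
  L2: reachable (before return)
  L3: reachable (return statement)
  L4: DEAD (after return at L3)
  L5: DEAD (after return at L3)
  L6: DEAD (after return at L3)
  L7: DEAD (after return at L3)
  L8: DEAD (after return at L3)
  L9: DEAD (after return at L3)
Return at L3, total lines = 9
Dead lines: L4 through L9
Count: 6

6


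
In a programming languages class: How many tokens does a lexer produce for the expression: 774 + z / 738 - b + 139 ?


Scanning '774 + z / 738 - b + 139'
Token 1: '774' -> integer_literal
Token 2: '+' -> operator
Token 3: 'z' -> identifier
Token 4: '/' -> operator
Token 5: '738' -> integer_literal
Token 6: '-' -> operator
Token 7: 'b' -> identifier
Token 8: '+' -> operator
Token 9: '139' -> integer_literal
Total tokens: 9

9


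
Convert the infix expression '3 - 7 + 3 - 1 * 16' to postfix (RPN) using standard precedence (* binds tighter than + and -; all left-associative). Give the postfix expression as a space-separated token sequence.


Applying the shunting-yard algorithm:
  Operand 3 -> output
  Push '-' onto operator stack -> op-stack: [-]
  Operand 7 -> output
  See '+' (prec 1); top '-' (prec 1) >= it -> pop '-' to output
  Push '+' onto operator stack -> op-stack: [+]
  Operand 3 -> output
  See '-' (prec 1); top '+' (prec 1) >= it -> pop '+' to output
  Push '-' onto operator stack -> op-stack: [-]
  Operand 1 -> output
  Push '*' onto operator stack -> op-stack: [-, *]
  Operand 16 -> output
  End of input: pop '*' to output
  End of input: pop '-' to output
Postfix result: 3 7 - 3 + 1 16 * -

3 7 - 3 + 1 16 * -


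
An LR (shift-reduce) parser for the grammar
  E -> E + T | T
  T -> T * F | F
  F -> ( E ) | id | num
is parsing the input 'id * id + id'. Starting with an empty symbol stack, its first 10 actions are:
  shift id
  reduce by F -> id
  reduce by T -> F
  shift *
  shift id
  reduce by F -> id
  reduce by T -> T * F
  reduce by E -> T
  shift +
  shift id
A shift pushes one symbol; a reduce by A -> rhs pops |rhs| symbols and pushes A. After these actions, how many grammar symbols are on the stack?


Tracking the symbol stack through each action:
  Action 1: shift 'id' : push -> stack = [id] (size 1)
  Action 2: reduce by F -> id : pop 1, push F -> stack = [F] (size 1)
  Action 3: reduce by T -> F : pop 1, push T -> stack = [T] (size 1)
  Action 4: shift '*' : push -> stack = [T, *] (size 2)
  Action 5: shift 'id' : push -> stack = [T, *, id] (size 3)
  Action 6: reduce by F -> id : pop 1, push F -> stack = [T, *, F] (size 3)
  Action 7: reduce by T -> T * F : pop 3, push T -> stack = [T] (size 1)
  Action 8: reduce by E -> T : pop 1, push E -> stack = [E] (size 1)
  Action 9: shift '+' : push -> stack = [E, +] (size 2)
  Action 10: shift 'id' : push -> stack = [E, +, id] (size 3)
Final stack size: 3

3


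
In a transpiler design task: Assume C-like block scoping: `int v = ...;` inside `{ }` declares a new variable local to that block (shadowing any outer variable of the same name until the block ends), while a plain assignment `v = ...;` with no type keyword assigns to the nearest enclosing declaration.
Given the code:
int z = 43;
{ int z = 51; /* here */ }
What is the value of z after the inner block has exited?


Analyzing scoping rules:
Outer scope: declares z = 43
Inner block: 'int z = 51;' declares a NEW z that shadows the outer one
When the block exits the inner z goes out of scope; the outer z was never modified -> 43
Result: 43

43


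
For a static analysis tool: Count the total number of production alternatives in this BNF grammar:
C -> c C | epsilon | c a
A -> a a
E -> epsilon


Counting alternatives per rule:
  C: 3 alternative(s)
  A: 1 alternative(s)
  E: 1 alternative(s)
Sum: 3 + 1 + 1 = 5

5


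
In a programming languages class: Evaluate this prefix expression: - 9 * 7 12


Parsing prefix expression: - 9 * 7 12
Step 1: Innermost operation '* 7 12'
  7 * 12 = 84
Step 2: Outer operation '- 9 [84]'
  9 - 84 = -75

-75


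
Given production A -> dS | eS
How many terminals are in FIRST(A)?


Production: A -> dS | eS
Examining each alternative for leading terminals:
  A -> dS : first terminal = 'd'
  A -> eS : first terminal = 'e'
FIRST(A) = {d, e}
Count: 2

2


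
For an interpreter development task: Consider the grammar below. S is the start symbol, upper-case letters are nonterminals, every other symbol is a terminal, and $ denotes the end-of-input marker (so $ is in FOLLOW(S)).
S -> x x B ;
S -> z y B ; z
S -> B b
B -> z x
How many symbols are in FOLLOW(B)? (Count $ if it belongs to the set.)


S is the start symbol and does not occur in any rule body, so FOLLOW(S) = {$}.
Examining every occurrence of B in a rule body:
  S -> x x B ; : B is followed by terminal ';' -> add ';'
  S -> z y B ; z : B is followed by terminal ';' -> add ';' (already in the set)
  S -> B b : B is followed by terminal 'b' -> add 'b'
  B -> z x : B does not occur in the body -> contributes nothing
FOLLOW(B) = {;, b}
Count: 2

2


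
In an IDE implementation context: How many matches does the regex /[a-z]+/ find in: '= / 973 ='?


Pattern: /[a-z]+/ (identifiers)
Input: '= / 973 ='
Scanning for matches:
Total matches: 0

0


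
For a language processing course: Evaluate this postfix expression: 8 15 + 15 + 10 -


Processing tokens left to right:
Push 8, Push 15
Pop 8 and 15, compute 8 + 15 = 23, push 23
Push 15
Pop 23 and 15, compute 23 + 15 = 38, push 38
Push 10
Pop 38 and 10, compute 38 - 10 = 28, push 28
Stack result: 28

28


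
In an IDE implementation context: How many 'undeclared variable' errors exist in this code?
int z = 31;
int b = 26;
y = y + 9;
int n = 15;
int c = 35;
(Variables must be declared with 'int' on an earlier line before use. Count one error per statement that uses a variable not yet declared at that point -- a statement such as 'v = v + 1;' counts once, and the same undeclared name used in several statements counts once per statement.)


Scanning code line by line:
  Line 1: declare 'z' -> declared = ['z']
  Line 2: declare 'b' -> declared = ['b', 'z']
  Line 3: use 'y' -> ERROR (undeclared)
  Line 4: declare 'n' -> declared = ['b', 'n', 'z']
  Line 5: declare 'c' -> declared = ['b', 'c', 'n', 'z']
Total undeclared variable errors: 1

1


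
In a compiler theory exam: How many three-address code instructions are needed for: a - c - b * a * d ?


Expression: a - c - b * a * d
Generating three-address code (respecting * over +/- precedence):
  Instruction 1: t1 = b * a
  Instruction 2: t2 = t1 * d
  Instruction 3: t3 = a - c
  Instruction 4: t4 = t3 - t2
Total instructions: 4

4


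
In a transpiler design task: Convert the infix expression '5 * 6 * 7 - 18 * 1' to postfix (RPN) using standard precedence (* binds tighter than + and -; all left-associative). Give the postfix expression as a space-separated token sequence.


Applying the shunting-yard algorithm:
  Operand 5 -> output
  Push '*' onto operator stack -> op-stack: [*]
  Operand 6 -> output
  See '*' (prec 2); top '*' (prec 2) >= it -> pop '*' to output
  Push '*' onto operator stack -> op-stack: [*]
  Operand 7 -> output
  See '-' (prec 1); top '*' (prec 2) >= it -> pop '*' to output
  Push '-' onto operator stack -> op-stack: [-]
  Operand 18 -> output
  Push '*' onto operator stack -> op-stack: [-, *]
  Operand 1 -> output
  End of input: pop '*' to output
  End of input: pop '-' to output
Postfix result: 5 6 * 7 * 18 1 * -

5 6 * 7 * 18 1 * -


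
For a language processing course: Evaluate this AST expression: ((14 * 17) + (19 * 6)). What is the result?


Expression: ((14 * 17) + (19 * 6))
Evaluating step by step:
  14 * 17 = 238
  19 * 6 = 114
  238 + 114 = 352
Result: 352

352


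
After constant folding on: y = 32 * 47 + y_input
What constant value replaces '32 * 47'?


Identifying constant sub-expression:
  Original: y = 32 * 47 + y_input
  32 and 47 are both compile-time constants
  Evaluating: 32 * 47 = 1504
  After folding: y = 1504 + y_input

1504


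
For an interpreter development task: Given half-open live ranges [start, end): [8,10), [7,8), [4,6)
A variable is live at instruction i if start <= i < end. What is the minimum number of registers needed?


Live ranges:
  Var0: [8, 10)
  Var1: [7, 8)
  Var2: [4, 6)
Sweep-line events (position, delta, active):
  pos=4 start -> active=1
  pos=6 end -> active=0
  pos=7 start -> active=1
  pos=8 end -> active=0
  pos=8 start -> active=1
  pos=10 end -> active=0
Maximum simultaneous active: 1
Minimum registers needed: 1

1


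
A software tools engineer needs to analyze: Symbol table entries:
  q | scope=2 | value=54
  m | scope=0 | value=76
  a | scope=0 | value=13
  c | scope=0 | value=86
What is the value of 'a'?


Searching symbol table for 'a':
  q | scope=2 | value=54
  m | scope=0 | value=76
  a | scope=0 | value=13 <- MATCH
  c | scope=0 | value=86
Found 'a' at scope 0 with value 13

13


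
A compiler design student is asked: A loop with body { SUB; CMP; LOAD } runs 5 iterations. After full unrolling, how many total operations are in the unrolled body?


Loop body operations: SUB, CMP, LOAD (3 ops per iteration)
Unrolling 5 iterations:
  Iteration 1: SUB, CMP, LOAD (3 ops)
  Iteration 2: SUB, CMP, LOAD (3 ops)
  Iteration 3: SUB, CMP, LOAD (3 ops)
  Iteration 4: SUB, CMP, LOAD (3 ops)
  Iteration 5: SUB, CMP, LOAD (3 ops)
Total: 5 iterations * 3 ops/iter = 15 operations

15


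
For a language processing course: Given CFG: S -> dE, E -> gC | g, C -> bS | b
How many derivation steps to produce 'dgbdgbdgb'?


Grammar: S -> dE, E -> gC | g, C -> bS | b
Deriving 'dgbdgbdgb':
Step 1: S -> dE => dE
Step 2: E -> gC => dgC
Step 3: C -> bS => dgbS
Step 4: S -> dE => dgbdE
Step 5: E -> gC => dgbdgC
Step 6: C -> bS => dgbdgbS
Step 7: S -> dE => dgbdgbdE
Step 8: E -> gC => dgbdgbdgC
Step 9: C -> b => dgbdgbdgb
Total derivation steps: 9

9


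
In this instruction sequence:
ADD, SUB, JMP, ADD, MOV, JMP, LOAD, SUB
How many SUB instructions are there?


Scanning instruction sequence for SUB:
  Position 1: ADD
  Position 2: SUB <- MATCH
  Position 3: JMP
  Position 4: ADD
  Position 5: MOV
  Position 6: JMP
  Position 7: LOAD
  Position 8: SUB <- MATCH
Matches at positions: [2, 8]
Total SUB count: 2

2


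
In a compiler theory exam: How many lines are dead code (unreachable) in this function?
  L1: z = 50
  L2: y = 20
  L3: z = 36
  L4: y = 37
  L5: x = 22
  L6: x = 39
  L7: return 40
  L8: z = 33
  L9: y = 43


Analyzing control flow:
  L1: reachable (before return)
  L2: reachable (before return)
  L3: reachable (before return)
  L4: reachable (before return)
  L5: reachable (before return)
  L6: reachable (before return)
  L7: reachable (return statement)
  L8: DEAD (after return at L7)
  L9: DEAD (after return at L7)
Return at L7, total lines = 9
Dead lines: L8 through L9
Count: 2

2


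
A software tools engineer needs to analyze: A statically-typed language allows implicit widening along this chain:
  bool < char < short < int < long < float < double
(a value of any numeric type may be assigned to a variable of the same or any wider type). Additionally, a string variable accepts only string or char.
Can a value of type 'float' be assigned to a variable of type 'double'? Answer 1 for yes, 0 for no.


Target variable type: double
Source value type: float
Numeric ranks: float=5, double=6
Widening allowed iff rank(source) <= rank(target): 5 <= 6? Yes
Result: 1

1


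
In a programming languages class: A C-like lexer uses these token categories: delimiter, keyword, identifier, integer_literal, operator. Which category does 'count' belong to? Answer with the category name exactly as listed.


Token: 'count'
Checking categories:
  identifier: YES
  integer_literal: no
  operator: no
  keyword: no
  delimiter: no
Category: identifier

identifier


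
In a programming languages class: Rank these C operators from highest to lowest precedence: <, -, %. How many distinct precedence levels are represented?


Looking up precedence for each operator:
  < -> precedence 4
  - -> precedence 5
  % -> precedence 6
Sorted highest to lowest: %, -, <
Distinct precedence values: [6, 5, 4]
Number of distinct levels: 3

3


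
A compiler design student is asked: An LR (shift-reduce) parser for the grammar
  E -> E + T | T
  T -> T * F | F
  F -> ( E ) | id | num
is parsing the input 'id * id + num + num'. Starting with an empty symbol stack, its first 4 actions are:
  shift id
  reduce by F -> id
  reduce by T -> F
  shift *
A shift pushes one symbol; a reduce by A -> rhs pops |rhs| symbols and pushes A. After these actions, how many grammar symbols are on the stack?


Tracking the symbol stack through each action:
  Action 1: shift 'id' : push -> stack = [id] (size 1)
  Action 2: reduce by F -> id : pop 1, push F -> stack = [F] (size 1)
  Action 3: reduce by T -> F : pop 1, push T -> stack = [T] (size 1)
  Action 4: shift '*' : push -> stack = [T, *] (size 2)
Final stack size: 2

2


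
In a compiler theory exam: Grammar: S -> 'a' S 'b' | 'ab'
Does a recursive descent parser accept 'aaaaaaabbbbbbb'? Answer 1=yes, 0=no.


Grammar accepts strings of the form a^n b^n (n >= 1)
Word: 'aaaaaaabbbbbbb'
Counting: 7 a's and 7 b's
Check: 7 == 7? Yes
Derivation (S -> aSb applied 6 time(s), then S -> ab): S => aSb => aaSbb => aaaSbbb => aaaaSbbbb => aaaaaSbbbbb => aaaaaaSbbbbbb => aaaaaaabbbbbbb
Accepted

1


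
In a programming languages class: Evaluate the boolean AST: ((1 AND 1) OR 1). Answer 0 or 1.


Step 1: Evaluate inner node
  1 AND 1 = 1
Step 2: Evaluate root node
  1 OR 1 = 1

1


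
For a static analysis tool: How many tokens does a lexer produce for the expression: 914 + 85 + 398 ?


Scanning '914 + 85 + 398'
Token 1: '914' -> integer_literal
Token 2: '+' -> operator
Token 3: '85' -> integer_literal
Token 4: '+' -> operator
Token 5: '398' -> integer_literal
Total tokens: 5

5


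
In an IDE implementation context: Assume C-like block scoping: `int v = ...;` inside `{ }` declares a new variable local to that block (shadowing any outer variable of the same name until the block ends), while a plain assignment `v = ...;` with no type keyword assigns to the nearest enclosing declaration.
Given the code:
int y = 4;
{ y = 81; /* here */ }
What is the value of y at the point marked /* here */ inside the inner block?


Analyzing scoping rules:
Outer scope: declares y = 4
Inner block: 'y = 81;' has no type keyword, so it is an assignment to the outer y (no shadowing)
Inside the block, after the assignment -> 81
Result: 81

81


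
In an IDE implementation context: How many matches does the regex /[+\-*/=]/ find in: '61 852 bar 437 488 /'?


Pattern: /[+\-*/=]/ (operators)
Input: '61 852 bar 437 488 /'
Scanning for matches:
  Match 1: '/'
Total matches: 1

1


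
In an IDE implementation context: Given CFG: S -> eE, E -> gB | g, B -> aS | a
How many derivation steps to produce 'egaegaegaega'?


Grammar: S -> eE, E -> gB | g, B -> aS | a
Deriving 'egaegaegaega':
Step 1: S -> eE => eE
Step 2: E -> gB => egB
Step 3: B -> aS => egaS
Step 4: S -> eE => egaeE
Step 5: E -> gB => egaegB
Step 6: B -> aS => egaegaS
Step 7: S -> eE => egaegaeE
Step 8: E -> gB => egaegaegB
Step 9: B -> aS => egaegaegaS
Step 10: S -> eE => egaegaegaeE
Step 11: E -> gB => egaegaegaegB
Step 12: B -> a => egaegaegaega
Total derivation steps: 12

12


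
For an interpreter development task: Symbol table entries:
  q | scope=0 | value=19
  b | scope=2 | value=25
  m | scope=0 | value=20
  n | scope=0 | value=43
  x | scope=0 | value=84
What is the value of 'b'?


Searching symbol table for 'b':
  q | scope=0 | value=19
  b | scope=2 | value=25 <- MATCH
  m | scope=0 | value=20
  n | scope=0 | value=43
  x | scope=0 | value=84
Found 'b' at scope 2 with value 25

25


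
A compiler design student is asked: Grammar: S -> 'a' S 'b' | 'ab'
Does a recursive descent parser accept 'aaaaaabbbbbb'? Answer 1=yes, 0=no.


Grammar accepts strings of the form a^n b^n (n >= 1)
Word: 'aaaaaabbbbbb'
Counting: 6 a's and 6 b's
Check: 6 == 6? Yes
Derivation (S -> aSb applied 5 time(s), then S -> ab): S => aSb => aaSbb => aaaSbbb => aaaaSbbbb => aaaaaSbbbbb => aaaaaabbbbbb
Accepted

1


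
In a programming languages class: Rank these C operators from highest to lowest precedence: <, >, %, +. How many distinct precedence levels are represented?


Looking up precedence for each operator:
  < -> precedence 4
  > -> precedence 4
  % -> precedence 6
  + -> precedence 5
Sorted highest to lowest: %, +, <, >
Distinct precedence values: [6, 5, 4]
Number of distinct levels: 3

3


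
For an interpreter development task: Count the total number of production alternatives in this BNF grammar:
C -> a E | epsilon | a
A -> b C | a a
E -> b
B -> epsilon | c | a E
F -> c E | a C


Counting alternatives per rule:
  C: 3 alternative(s)
  A: 2 alternative(s)
  E: 1 alternative(s)
  B: 3 alternative(s)
  F: 2 alternative(s)
Sum: 3 + 2 + 1 + 3 + 2 = 11

11
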